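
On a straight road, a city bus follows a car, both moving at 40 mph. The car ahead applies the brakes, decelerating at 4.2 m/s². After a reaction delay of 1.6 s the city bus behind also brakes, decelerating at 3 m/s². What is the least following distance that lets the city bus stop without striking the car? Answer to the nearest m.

40 mph × 0.44704 = 17.8816 m/s.
Leader travels v²/(2a_L) = 319.752 / 8.400 = 38.066 m before stopping.
Follower covers v·t_r = 17.8816 × 1.6 = 28.611 m while reacting, then v²/(2a_F) = 319.752 / 6.000 = 53.292 m while braking, for a total of 28.611 + 53.292 = 81.903 m.
Since a_F ≤ a_L and the follower starts braking later, the follower is never slower than the leader, so the closest approach is when both have stopped.
Minimum gap = 81.903 − 38.066 = 43.837 m.

Minimum gap ≈ 44 m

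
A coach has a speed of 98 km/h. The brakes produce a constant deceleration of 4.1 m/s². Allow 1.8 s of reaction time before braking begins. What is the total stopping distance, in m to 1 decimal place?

Total stopping distance ≈ 139.4 m

98 km/h ÷ 3.6 = 27.2222 m/s.
Reaction distance = v·t_r = 27.2222 × 1.8 = 49.000 m.
Braking distance = v²/(2a) = 27.2222² / (2 × 4.100) = 741.048 / 8.200 = 90.372 m.
Total = 49.000 + 90.372 = 139.372 m.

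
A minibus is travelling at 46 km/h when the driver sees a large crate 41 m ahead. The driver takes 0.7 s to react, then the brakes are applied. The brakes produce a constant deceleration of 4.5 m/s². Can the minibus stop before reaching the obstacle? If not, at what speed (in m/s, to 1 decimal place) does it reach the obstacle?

Yes — it stops about 13.9 m short of the obstacle, so it never reaches it

46 km/h ÷ 3.6 = 12.7778 m/s.
Reaction distance = 12.7778 × 0.7 = 8.944 m.
Braking distance = v²/(2a) = 163.272 / 9.000 = 18.141 m.
Total stopping distance = 8.944 + 18.141 = 27.085 m, vs 41 m available — it stops with 41 − 27.085 = 13.915 m to spare.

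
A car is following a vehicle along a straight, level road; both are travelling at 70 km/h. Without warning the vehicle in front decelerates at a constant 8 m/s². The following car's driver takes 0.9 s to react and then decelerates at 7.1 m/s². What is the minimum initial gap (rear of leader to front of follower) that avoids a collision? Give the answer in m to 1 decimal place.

70 km/h ÷ 3.6 = 19.4444 m/s.
Leader travels v²/(2a_L) = 378.085 / 16.000 = 23.630 m before stopping.
Follower covers v·t_r = 19.4444 × 0.9 = 17.500 m while reacting, then v²/(2a_F) = 378.085 / 14.200 = 26.626 m while braking, for a total of 17.500 + 26.626 = 44.126 m.
Since a_F ≤ a_L and the follower starts braking later, the follower is never slower than the leader, so the closest approach is when both have stopped.
Minimum gap = 44.126 − 23.630 = 20.496 m.

Minimum gap ≈ 20.5 m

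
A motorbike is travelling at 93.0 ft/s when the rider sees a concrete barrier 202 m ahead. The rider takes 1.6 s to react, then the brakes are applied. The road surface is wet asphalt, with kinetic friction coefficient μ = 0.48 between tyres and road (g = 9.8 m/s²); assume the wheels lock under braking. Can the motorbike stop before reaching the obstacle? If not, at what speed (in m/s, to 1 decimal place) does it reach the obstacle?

93 ft/s × 0.3048 = 28.3464 m/s.
a = μg = 0.48 × 9.8 = 4.704 m/s².
Reaction distance = 28.3464 × 1.6 = 45.354 m.
Braking distance = v²/(2a) = 803.518 / 9.408 = 85.408 m.
Total stopping distance = 45.354 + 85.408 = 130.762 m, vs 202 m available — it stops with 202 − 130.762 = 71.238 m to spare.

Yes — it stops about 71.2 m short of the obstacle, so it never reaches it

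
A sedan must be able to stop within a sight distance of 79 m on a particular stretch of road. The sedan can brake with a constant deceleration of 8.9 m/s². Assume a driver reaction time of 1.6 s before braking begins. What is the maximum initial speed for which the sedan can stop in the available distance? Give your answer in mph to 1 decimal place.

Stopping distance: v·t_r + v²/(2a) = 79 with t_r = 1.6 s and a = 8.900 m/s².
So v² + 28.480 v − 1406.20 = 0.
Positive root: v = −a·t_r + √((a·t_r)² + 2a·d) = −14.240 + √(202.778 + 1406.20) = 25.8721 m/s.
25.8721 m/s ÷ 0.44704 = 57.874 mph.

Maximum speed ≈ 57.9 mph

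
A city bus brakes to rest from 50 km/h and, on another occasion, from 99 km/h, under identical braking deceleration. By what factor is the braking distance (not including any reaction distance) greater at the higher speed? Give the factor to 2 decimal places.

Factor ≈ 3.92

Braking distance d = v²/(2a), so with a fixed, d ∝ v².
Factor = (99/50)² = 1.9800² = 3.9204.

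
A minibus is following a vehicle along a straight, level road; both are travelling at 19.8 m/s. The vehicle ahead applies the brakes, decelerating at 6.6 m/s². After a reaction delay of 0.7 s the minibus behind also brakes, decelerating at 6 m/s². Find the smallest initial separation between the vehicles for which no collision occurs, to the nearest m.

Minimum gap ≈ 17 m

Leader travels v²/(2a_L) = 392.040 / 13.200 = 29.700 m before stopping.
Follower covers v·t_r = 19.8000 × 0.7 = 13.860 m while reacting, then v²/(2a_F) = 392.040 / 12.000 = 32.670 m while braking, for a total of 13.860 + 32.670 = 46.530 m.
Since a_F ≤ a_L and the follower starts braking later, the follower is never slower than the leader, so the closest approach is when both have stopped.
Minimum gap = 46.530 − 29.700 = 16.830 m.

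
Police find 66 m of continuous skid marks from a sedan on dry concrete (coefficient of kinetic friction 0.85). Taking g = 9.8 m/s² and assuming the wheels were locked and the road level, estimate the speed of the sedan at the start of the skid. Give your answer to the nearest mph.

Deceleration a = μg = 0.85 × 9.8 = 8.330 m/s².
v = √(2a·d) = √(2 × 8.330 × 66) = √1099.560 = 33.1596 m/s.
= 33.1596 ÷ 0.44704 = 74.176 mph.

Initial speed ≈ 74 mph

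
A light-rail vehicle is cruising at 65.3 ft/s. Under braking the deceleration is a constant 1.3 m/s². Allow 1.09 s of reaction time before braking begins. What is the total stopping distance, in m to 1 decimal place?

65.3 ft/s × 0.3048 = 19.9034 m/s.
Reaction distance = v·t_r = 19.9034 × 1.09 = 21.695 m.
Braking distance = v²/(2a) = 19.9034² / (2 × 1.300) = 396.145 / 2.600 = 152.363 m.
Total = 21.695 + 152.363 = 174.058 m.

Total stopping distance ≈ 174.1 m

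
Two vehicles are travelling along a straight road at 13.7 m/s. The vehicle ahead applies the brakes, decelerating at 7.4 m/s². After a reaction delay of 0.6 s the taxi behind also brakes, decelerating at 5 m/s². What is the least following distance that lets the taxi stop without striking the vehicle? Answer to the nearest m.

Leader travels v²/(2a_L) = 187.690 / 14.800 = 12.682 m before stopping.
Follower covers v·t_r = 13.7000 × 0.6 = 8.220 m while reacting, then v²/(2a_F) = 187.690 / 10.000 = 18.769 m while braking, for a total of 8.220 + 18.769 = 26.989 m.
Since a_F ≤ a_L and the follower starts braking later, the follower is never slower than the leader, so the closest approach is when both have stopped.
Minimum gap = 26.989 − 12.682 = 14.307 m.

Minimum gap ≈ 14 m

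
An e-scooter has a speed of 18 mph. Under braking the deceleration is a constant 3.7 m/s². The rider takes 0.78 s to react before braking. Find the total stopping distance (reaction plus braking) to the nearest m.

Total stopping distance ≈ 15 m

18 mph × 0.44704 = 8.0467 m/s.
Reaction distance = v·t_r = 8.0467 × 0.78 = 6.276 m.
Braking distance = v²/(2a) = 8.0467² / (2 × 3.700) = 64.749 / 7.400 = 8.750 m.
Total = 6.276 + 8.750 = 15.026 m.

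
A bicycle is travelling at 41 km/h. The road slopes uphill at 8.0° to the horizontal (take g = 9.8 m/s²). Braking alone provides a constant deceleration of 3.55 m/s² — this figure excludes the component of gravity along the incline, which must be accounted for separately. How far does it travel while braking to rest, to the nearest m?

Braking distance ≈ 13 m

41 km/h ÷ 3.6 = 11.3889 m/s.
Gravity along the uphill slope adds to the braking deceleration: a_eff = 3.550 + 9.8·sin 8.0° = 3.550 + 1.364 = 4.914 m/s².
Braking distance = v²/(2a) = 11.3889² / (2 × 4.914) = 129.707 / 9.828 = 13.198 m.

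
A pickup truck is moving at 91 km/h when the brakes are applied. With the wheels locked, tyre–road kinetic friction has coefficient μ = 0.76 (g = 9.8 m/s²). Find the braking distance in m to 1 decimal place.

91 km/h ÷ 3.6 = 25.2778 m/s.
a = μg = 0.76 × 9.8 = 7.448 m/s².
Braking distance = v²/(2a) = 25.2778² / (2 × 7.448) = 638.967 / 14.896 = 42.895 m.

Braking distance ≈ 42.9 m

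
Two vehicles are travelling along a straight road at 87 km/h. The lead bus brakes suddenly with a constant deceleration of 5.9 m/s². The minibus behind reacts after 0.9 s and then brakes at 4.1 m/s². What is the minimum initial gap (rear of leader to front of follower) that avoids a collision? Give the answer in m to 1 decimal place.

87 km/h ÷ 3.6 = 24.1667 m/s.
Leader travels v²/(2a_L) = 584.029 / 11.800 = 49.494 m before stopping.
Follower covers v·t_r = 24.1667 × 0.9 = 21.750 m while reacting, then v²/(2a_F) = 584.029 / 8.200 = 71.223 m while braking, for a total of 21.750 + 71.223 = 92.973 m.
Since a_F ≤ a_L and the follower starts braking later, the follower is never slower than the leader, so the closest approach is when both have stopped.
Minimum gap = 92.973 − 49.494 = 43.479 m.

Minimum gap ≈ 43.5 m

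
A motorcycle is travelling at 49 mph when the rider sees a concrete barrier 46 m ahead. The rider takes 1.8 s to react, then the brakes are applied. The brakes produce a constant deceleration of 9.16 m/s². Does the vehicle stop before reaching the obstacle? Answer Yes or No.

No

49 mph × 0.44704 = 21.9050 m/s.
Reaction distance = 21.9050 × 1.8 = 39.429 m.
Braking distance = v²/(2a) = 479.829 / 18.320 = 26.192 m.
Total stopping distance = 39.429 + 26.192 = 65.621 m, vs 46 m available — it cannot stop in time and overshoots by 65.621 − 46 = 19.621 m.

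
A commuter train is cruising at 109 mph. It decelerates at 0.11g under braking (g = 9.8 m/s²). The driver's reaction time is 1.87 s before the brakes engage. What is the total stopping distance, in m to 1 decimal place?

109 mph × 0.44704 = 48.7274 m/s.
a = 0.11 × 9.8 = 1.078 m/s².
Reaction distance = v·t_r = 48.7274 × 1.87 = 91.120 m.
Braking distance = v²/(2a) = 48.7274² / (2 × 1.078) = 2374.360 / 2.156 = 1101.280 m.
Total = 91.120 + 1101.280 = 1192.400 m.

Total stopping distance ≈ 1192.4 m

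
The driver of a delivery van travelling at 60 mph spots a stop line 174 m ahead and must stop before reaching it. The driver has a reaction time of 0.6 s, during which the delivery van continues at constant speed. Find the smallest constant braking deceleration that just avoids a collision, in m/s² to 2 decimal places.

60 mph × 0.44704 = 26.8224 m/s.
Distance covered during reaction = 26.8224 × 0.6 = 16.093 m.
Distance available for braking: 174 − 16.093 = 157.907 m.
v² = 2a·d ⇒ a = v²/(2d) = 26.8224² / (2 × 157.907) = 719.441 / 315.814 = 2.2781 m/s².

Required deceleration ≈ 2.28 m/s²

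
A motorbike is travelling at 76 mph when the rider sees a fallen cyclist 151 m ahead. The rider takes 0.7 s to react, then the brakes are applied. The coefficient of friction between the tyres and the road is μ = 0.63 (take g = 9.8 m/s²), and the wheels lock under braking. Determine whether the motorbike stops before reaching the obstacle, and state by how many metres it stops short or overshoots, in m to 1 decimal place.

76 mph × 0.44704 = 33.9750 m/s.
a = μg = 0.63 × 9.8 = 6.174 m/s².
Reaction distance = 33.9750 × 0.7 = 23.782 m.
Braking distance = v²/(2a) = 1154.301 / 12.348 = 93.481 m.
Total stopping distance = 23.782 + 93.481 = 117.263 m, vs 151 m available — it stops with 151 − 117.263 = 33.737 m to spare.

Yes — it stops 33.7 m short of the obstacle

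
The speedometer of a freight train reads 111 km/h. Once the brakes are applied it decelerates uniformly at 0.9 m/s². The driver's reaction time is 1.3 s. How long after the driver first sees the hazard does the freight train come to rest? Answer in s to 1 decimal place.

Total time ≈ 35.6 s

111 km/h ÷ 3.6 = 30.8333 m/s.
Braking time = v/a = 30.8333 / 0.900 = 34.259 s.
Total = 1.3 + 34.259 = 35.559 s.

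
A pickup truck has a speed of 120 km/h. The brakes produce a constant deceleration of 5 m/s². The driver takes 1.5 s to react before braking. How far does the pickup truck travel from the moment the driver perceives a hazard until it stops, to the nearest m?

Total stopping distance ≈ 161 m

120 km/h ÷ 3.6 = 33.3333 m/s.
Reaction distance = v·t_r = 33.3333 × 1.5 = 50.000 m.
Braking distance = v²/(2a) = 33.3333² / (2 × 5.000) = 1111.109 / 10.000 = 111.111 m.
Total = 50.000 + 111.111 = 161.111 m.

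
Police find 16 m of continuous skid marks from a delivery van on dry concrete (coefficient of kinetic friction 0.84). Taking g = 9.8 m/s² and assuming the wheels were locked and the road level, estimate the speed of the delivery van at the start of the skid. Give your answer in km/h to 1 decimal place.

Deceleration a = μg = 0.84 × 9.8 = 8.232 m/s².
v = √(2a·d) = √(2 × 8.232 × 16) = √263.424 = 16.2303 m/s.
= 16.2303 × 3.6 = 58.429 km/h.

Initial speed ≈ 58.4 km/h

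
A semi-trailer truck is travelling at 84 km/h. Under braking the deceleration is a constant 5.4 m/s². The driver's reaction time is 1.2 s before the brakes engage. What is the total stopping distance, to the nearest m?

84 km/h ÷ 3.6 = 23.3333 m/s.
Reaction distance = v·t_r = 23.3333 × 1.2 = 28.000 m.
Braking distance = v²/(2a) = 23.3333² / (2 × 5.400) = 544.443 / 10.800 = 50.411 m.
Total = 28.000 + 50.411 = 78.411 m.

Total stopping distance ≈ 78 m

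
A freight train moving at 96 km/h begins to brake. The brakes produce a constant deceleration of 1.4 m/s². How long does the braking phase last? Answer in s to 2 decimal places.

96 km/h ÷ 3.6 = 26.6667 m/s.
Braking time = v/a = 26.6667 / 1.400 = 19.048 s.

Braking time ≈ 19.05 s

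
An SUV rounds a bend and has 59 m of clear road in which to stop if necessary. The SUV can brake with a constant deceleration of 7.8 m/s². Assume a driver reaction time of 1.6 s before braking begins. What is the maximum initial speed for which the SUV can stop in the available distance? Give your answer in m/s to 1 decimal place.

Stopping distance: v·t_r + v²/(2a) = 59 with t_r = 1.6 s and a = 7.800 m/s².
So v² + 24.960 v − 920.40 = 0.
Positive root: v = −a·t_r + √((a·t_r)² + 2a·d) = −12.480 + √(155.750 + 920.40) = 20.3247 m/s.

Maximum speed ≈ 20.3 m/s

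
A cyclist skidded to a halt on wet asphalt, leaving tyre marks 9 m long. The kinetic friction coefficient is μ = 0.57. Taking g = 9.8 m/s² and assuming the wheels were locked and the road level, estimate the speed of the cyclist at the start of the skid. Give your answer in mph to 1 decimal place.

Initial speed ≈ 22.4 mph

Deceleration a = μg = 0.57 × 9.8 = 5.586 m/s².
v = √(2a·d) = √(2 × 5.586 × 9) = √100.548 = 10.0274 m/s.
= 10.0274 ÷ 0.44704 = 22.431 mph.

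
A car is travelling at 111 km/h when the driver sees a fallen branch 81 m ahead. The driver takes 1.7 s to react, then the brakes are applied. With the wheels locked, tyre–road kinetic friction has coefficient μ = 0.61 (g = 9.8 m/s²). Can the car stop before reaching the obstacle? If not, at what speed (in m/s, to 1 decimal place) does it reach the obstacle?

111 km/h ÷ 3.6 = 30.8333 m/s.
a = μg = 0.61 × 9.8 = 5.978 m/s².
Reaction distance = 30.8333 × 1.7 = 52.417 m.
Braking distance needed to stop: v²/(2a) = 950.692 / 11.956 = 79.516 m, so total needed = 52.417 + 79.516 = 131.933 m > 81 m — it cannot stop.
Distance remaining when braking begins: 81 − 52.417 = 28.583 m.
v² = v₀² − 2a·d = 950.692 − 2 × 5.978 × 28.583 = 608.954 m²/s².
v = √608.954 = 24.677 m/s.

No — it strikes the obstacle at 24.7 m/s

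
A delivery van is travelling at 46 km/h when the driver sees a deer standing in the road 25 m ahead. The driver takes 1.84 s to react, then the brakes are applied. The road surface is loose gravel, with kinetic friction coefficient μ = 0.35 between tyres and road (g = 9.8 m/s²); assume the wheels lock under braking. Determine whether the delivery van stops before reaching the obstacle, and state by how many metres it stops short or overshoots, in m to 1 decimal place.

No — it overshoots by 22.3 m

46 km/h ÷ 3.6 = 12.7778 m/s.
a = μg = 0.35 × 9.8 = 3.430 m/s².
Reaction distance = 12.7778 × 1.84 = 23.511 m.
Braking distance = v²/(2a) = 163.272 / 6.860 = 23.801 m.
Total stopping distance = 23.511 + 23.801 = 47.312 m, vs 25 m available — it cannot stop in time and overshoots by 47.312 − 25 = 22.312 m.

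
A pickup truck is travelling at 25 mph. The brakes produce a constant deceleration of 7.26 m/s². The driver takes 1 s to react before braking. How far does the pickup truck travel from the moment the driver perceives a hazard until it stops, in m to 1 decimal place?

25 mph × 0.44704 = 11.1760 m/s.
Reaction distance = v·t_r = 11.1760 × 1 = 11.176 m.
Braking distance = v²/(2a) = 11.1760² / (2 × 7.260) = 124.903 / 14.520 = 8.602 m.
Total = 11.176 + 8.602 = 19.778 m.

Total stopping distance ≈ 19.8 m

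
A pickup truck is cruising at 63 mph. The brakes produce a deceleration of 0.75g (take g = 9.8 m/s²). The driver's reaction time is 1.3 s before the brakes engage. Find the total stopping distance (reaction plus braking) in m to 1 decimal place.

Total stopping distance ≈ 90.6 m

63 mph × 0.44704 = 28.1635 m/s.
a = 0.75 × 9.8 = 7.350 m/s².
Reaction distance = v·t_r = 28.1635 × 1.3 = 36.613 m.
Braking distance = v²/(2a) = 28.1635² / (2 × 7.350) = 793.183 / 14.700 = 53.958 m.
Total = 36.613 + 53.958 = 90.571 m.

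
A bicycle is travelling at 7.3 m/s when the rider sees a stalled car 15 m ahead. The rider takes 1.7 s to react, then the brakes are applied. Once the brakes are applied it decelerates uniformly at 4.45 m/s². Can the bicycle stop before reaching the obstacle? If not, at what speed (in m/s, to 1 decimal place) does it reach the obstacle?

Reaction distance = 7.3000 × 1.7 = 12.410 m.
Braking distance needed to stop: v²/(2a) = 53.290 / 8.900 = 5.988 m, so total needed = 12.410 + 5.988 = 18.398 m > 15 m — it cannot stop.
Distance remaining when braking begins: 15 − 12.410 = 2.590 m.
v² = v₀² − 2a·d = 53.290 − 2 × 4.450 × 2.590 = 30.239 m²/s².
v = √30.239 = 5.499 m/s.

No — it strikes the obstacle at 5.5 m/s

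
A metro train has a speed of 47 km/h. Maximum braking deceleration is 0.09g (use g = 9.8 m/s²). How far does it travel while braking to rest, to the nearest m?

47 km/h ÷ 3.6 = 13.0556 m/s.
a = 0.09 × 9.8 = 0.882 m/s².
Braking distance = v²/(2a) = 13.0556² / (2 × 0.882) = 170.449 / 1.764 = 96.626 m.

Braking distance ≈ 97 m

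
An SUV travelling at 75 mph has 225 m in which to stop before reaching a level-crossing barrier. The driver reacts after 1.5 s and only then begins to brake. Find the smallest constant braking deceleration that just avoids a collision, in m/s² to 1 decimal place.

Required deceleration ≈ 3.2 m/s²

75 mph × 0.44704 = 33.5280 m/s.
Distance covered during reaction = 33.5280 × 1.5 = 50.292 m.
Distance available for braking: 225 − 50.292 = 174.708 m.
v² = 2a·d ⇒ a = v²/(2d) = 33.5280² / (2 × 174.708) = 1124.127 / 349.416 = 3.2172 m/s².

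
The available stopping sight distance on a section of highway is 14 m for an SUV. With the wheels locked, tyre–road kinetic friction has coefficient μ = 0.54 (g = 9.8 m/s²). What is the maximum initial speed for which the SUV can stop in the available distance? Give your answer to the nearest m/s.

Maximum speed ≈ 12 m/s

a = μg = 0.54 × 9.8 = 5.292 m/s².
v²/(2a) = d ⇒ v = √(2 × 5.292 × 14) = √148.18 = 12.1729 m/s.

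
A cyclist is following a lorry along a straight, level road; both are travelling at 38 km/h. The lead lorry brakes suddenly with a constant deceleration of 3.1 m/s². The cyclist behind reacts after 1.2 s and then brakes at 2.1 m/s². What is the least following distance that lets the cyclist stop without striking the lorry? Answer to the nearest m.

Minimum gap ≈ 21 m

38 km/h ÷ 3.6 = 10.5556 m/s.
Leader travels v²/(2a_L) = 111.421 / 6.200 = 17.971 m before stopping.
Follower covers v·t_r = 10.5556 × 1.2 = 12.667 m while reacting, then v²/(2a_F) = 111.421 / 4.200 = 26.529 m while braking, for a total of 12.667 + 26.529 = 39.196 m.
Since a_F ≤ a_L and the follower starts braking later, the follower is never slower than the leader, so the closest approach is when both have stopped.
Minimum gap = 39.196 − 17.971 = 21.225 m.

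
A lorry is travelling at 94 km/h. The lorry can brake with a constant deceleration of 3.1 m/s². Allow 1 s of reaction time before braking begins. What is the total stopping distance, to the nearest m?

94 km/h ÷ 3.6 = 26.1111 m/s.
Reaction distance = v·t_r = 26.1111 × 1 = 26.111 m.
Braking distance = v²/(2a) = 26.1111² / (2 × 3.100) = 681.790 / 6.200 = 109.966 m.
Total = 26.111 + 109.966 = 136.077 m.

Total stopping distance ≈ 136 m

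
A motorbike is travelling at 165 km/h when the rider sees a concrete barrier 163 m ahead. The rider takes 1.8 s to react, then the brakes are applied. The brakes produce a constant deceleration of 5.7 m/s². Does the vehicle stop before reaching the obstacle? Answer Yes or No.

No

165 km/h ÷ 3.6 = 45.8333 m/s.
Reaction distance = 45.8333 × 1.8 = 82.500 m.
Braking distance = v²/(2a) = 2100.691 / 11.400 = 184.271 m.
Total stopping distance = 82.500 + 184.271 = 266.771 m, vs 163 m available — it cannot stop in time and overshoots by 266.771 − 163 = 103.771 m.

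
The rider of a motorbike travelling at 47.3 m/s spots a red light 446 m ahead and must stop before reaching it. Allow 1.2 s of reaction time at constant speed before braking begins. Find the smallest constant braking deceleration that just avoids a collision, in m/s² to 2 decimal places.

Required deceleration ≈ 2.87 m/s²

Distance covered during reaction = 47.3000 × 1.2 = 56.760 m.
Distance available for braking: 446 − 56.760 = 389.240 m.
v² = 2a·d ⇒ a = v²/(2d) = 47.3000² / (2 × 389.240) = 2237.290 / 778.480 = 2.8739 m/s².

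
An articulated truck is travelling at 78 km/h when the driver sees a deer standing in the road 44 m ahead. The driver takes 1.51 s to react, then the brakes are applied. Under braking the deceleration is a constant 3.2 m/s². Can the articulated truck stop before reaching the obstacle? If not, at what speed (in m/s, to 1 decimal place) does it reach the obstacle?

78 km/h ÷ 3.6 = 21.6667 m/s.
Reaction distance = 21.6667 × 1.51 = 32.717 m.
Braking distance needed to stop: v²/(2a) = 469.446 / 6.400 = 73.351 m, so total needed = 32.717 + 73.351 = 106.068 m > 44 m — it cannot stop.
Distance remaining when braking begins: 44 − 32.717 = 11.283 m.
v² = v₀² − 2a·d = 469.446 − 2 × 3.200 × 11.283 = 397.235 m²/s².
v = √397.235 = 19.931 m/s.

No — it strikes the obstacle at 19.9 m/s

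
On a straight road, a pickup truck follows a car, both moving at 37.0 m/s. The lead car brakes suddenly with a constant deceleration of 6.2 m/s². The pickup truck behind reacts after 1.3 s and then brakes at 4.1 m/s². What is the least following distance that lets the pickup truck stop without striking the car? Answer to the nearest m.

Leader travels v²/(2a_L) = 1369.000 / 12.400 = 110.403 m before stopping.
Follower covers v·t_r = 37.0000 × 1.3 = 48.100 m while reacting, then v²/(2a_F) = 1369.000 / 8.200 = 166.951 m while braking, for a total of 48.100 + 166.951 = 215.051 m.
Since a_F ≤ a_L and the follower starts braking later, the follower is never slower than the leader, so the closest approach is when both have stopped.
Minimum gap = 215.051 − 110.403 = 104.648 m.

Minimum gap ≈ 105 m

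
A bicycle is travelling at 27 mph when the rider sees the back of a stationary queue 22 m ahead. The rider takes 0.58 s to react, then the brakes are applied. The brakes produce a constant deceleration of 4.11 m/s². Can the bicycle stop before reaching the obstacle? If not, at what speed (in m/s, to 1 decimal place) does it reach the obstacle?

No — it strikes the obstacle at 4.7 m/s

27 mph × 0.44704 = 12.0701 m/s.
Reaction distance = 12.0701 × 0.58 = 7.001 m.
Braking distance needed to stop: v²/(2a) = 145.687 / 8.220 = 17.723 m, so total needed = 7.001 + 17.723 = 24.724 m > 22 m — it cannot stop.
Distance remaining when braking begins: 22 − 7.001 = 14.999 m.
v² = v₀² − 2a·d = 145.687 − 2 × 4.110 × 14.999 = 22.395 m²/s².
v = √22.395 = 4.732 m/s.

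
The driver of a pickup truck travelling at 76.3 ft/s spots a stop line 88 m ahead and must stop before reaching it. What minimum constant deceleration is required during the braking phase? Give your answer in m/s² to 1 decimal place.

Required deceleration ≈ 3.1 m/s²

76.3 ft/s × 0.3048 = 23.2562 m/s.
v² = 2a·d ⇒ a = v²/(2d) = 23.2562² / (2 × 88.000) = 540.851 / 176.000 = 3.0730 m/s².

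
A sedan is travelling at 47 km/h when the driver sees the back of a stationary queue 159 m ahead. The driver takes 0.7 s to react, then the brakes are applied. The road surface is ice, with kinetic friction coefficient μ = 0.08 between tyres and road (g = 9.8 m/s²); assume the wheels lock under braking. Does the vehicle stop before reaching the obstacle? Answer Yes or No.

47 km/h ÷ 3.6 = 13.0556 m/s.
a = μg = 0.08 × 9.8 = 0.784 m/s².
Reaction distance = 13.0556 × 0.7 = 9.139 m.
Braking distance = v²/(2a) = 170.449 / 1.568 = 108.705 m.
Total stopping distance = 9.139 + 108.705 = 117.844 m, vs 159 m available — it stops with 159 − 117.844 = 41.156 m to spare.

Yes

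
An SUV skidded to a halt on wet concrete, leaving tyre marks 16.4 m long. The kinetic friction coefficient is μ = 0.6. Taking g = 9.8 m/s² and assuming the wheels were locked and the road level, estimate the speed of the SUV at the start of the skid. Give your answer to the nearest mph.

Deceleration a = μg = 0.6 × 9.8 = 5.880 m/s².
v = √(2a·d) = √(2 × 5.880 × 16.4) = √192.864 = 13.8875 m/s.
= 13.8875 ÷ 0.44704 = 31.065 mph.

Initial speed ≈ 31 mph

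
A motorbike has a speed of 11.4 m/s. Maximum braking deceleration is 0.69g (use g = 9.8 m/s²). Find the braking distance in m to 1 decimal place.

a = 0.69 × 9.8 = 6.762 m/s².
Braking distance = v²/(2a) = 11.4000² / (2 × 6.762) = 129.960 / 13.524 = 9.610 m.

Braking distance ≈ 9.6 m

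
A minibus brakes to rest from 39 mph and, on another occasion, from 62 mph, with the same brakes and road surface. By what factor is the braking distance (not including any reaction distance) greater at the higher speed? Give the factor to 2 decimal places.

Braking distance d = v²/(2a), so with a fixed, d ∝ v².
Factor = (62/39)² = 1.5897² = 2.5271.

Factor ≈ 2.53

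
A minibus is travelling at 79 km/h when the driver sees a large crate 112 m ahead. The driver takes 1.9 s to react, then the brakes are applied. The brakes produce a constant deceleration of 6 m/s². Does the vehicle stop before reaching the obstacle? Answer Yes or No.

Yes

79 km/h ÷ 3.6 = 21.9444 m/s.
Reaction distance = 21.9444 × 1.9 = 41.694 m.
Braking distance = v²/(2a) = 481.557 / 12.000 = 40.130 m.
Total stopping distance = 41.694 + 40.130 = 81.824 m, vs 112 m available — it stops with 112 − 81.824 = 30.176 m to spare.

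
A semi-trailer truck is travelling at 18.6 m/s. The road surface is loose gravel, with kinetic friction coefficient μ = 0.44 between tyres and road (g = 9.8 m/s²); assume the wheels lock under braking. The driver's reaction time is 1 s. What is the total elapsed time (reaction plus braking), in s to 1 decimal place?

a = μg = 0.44 × 9.8 = 4.312 m/s².
Braking time = v/a = 18.6000 / 4.312 = 4.314 s.
Total = 1 + 4.314 = 5.314 s.

Total time ≈ 5.3 s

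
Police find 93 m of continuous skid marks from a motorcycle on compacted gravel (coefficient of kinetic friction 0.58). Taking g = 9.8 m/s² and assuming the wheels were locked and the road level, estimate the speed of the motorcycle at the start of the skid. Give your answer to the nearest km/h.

Deceleration a = μg = 0.58 × 9.8 = 5.684 m/s².
v = √(2a·d) = √(2 × 5.684 × 93) = √1057.224 = 32.5150 m/s.
= 32.5150 × 3.6 = 117.054 km/h.

Initial speed ≈ 117 km/h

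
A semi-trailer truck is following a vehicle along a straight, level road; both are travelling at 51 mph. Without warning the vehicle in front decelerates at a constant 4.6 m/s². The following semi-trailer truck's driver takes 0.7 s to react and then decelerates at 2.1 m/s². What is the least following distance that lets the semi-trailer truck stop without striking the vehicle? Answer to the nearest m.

Minimum gap ≈ 83 m

51 mph × 0.44704 = 22.7990 m/s.
Leader travels v²/(2a_L) = 519.794 / 9.200 = 56.499 m before stopping.
Follower covers v·t_r = 22.7990 × 0.7 = 15.959 m while reacting, then v²/(2a_F) = 519.794 / 4.200 = 123.760 m while braking, for a total of 15.959 + 123.760 = 139.719 m.
Since a_F ≤ a_L and the follower starts braking later, the follower is never slower than the leader, so the closest approach is when both have stopped.
Minimum gap = 139.719 − 56.499 = 83.220 m.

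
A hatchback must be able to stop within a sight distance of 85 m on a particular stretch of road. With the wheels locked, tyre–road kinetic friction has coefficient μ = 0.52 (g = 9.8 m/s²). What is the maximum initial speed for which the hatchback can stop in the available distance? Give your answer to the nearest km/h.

Maximum speed ≈ 106 km/h

a = μg = 0.52 × 9.8 = 5.096 m/s².
v²/(2a) = d ⇒ v = √(2 × 5.096 × 85) = √866.32 = 29.4333 m/s.
29.4333 m/s × 3.6 = 105.960 km/h.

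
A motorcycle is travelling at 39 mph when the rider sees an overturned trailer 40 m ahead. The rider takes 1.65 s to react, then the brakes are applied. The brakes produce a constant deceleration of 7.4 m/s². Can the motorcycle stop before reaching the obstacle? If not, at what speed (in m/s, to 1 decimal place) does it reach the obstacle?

39 mph × 0.44704 = 17.4346 m/s.
Reaction distance = 17.4346 × 1.65 = 28.767 m.
Braking distance needed to stop: v²/(2a) = 303.965 / 14.800 = 20.538 m, so total needed = 28.767 + 20.538 = 49.305 m > 40 m — it cannot stop.
Distance remaining when braking begins: 40 − 28.767 = 11.233 m.
v² = v₀² − 2a·d = 303.965 − 2 × 7.400 × 11.233 = 137.717 m²/s².
v = √137.717 = 11.735 m/s.

No — it strikes the obstacle at 11.7 m/s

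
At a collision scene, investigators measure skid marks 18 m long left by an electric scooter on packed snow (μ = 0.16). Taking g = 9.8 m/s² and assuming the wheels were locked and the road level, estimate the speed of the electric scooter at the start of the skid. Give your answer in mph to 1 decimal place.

Initial speed ≈ 16.8 mph

Deceleration a = μg = 0.16 × 9.8 = 1.568 m/s².
v = √(2a·d) = √(2 × 1.568 × 18) = √56.448 = 7.5132 m/s.
= 7.5132 ÷ 0.44704 = 16.807 mph.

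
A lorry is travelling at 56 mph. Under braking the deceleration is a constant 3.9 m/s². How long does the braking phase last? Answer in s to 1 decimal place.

Braking time ≈ 6.4 s

56 mph × 0.44704 = 25.0342 m/s.
Braking time = v/a = 25.0342 / 3.900 = 6.419 s.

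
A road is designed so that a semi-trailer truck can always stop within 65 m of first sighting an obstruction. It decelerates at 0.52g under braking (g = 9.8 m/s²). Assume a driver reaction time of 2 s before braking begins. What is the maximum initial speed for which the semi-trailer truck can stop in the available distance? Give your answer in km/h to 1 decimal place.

Maximum speed ≈ 63.0 km/h

a = 0.52 × 9.8 = 5.096 m/s².
Stopping distance: v·t_r + v²/(2a) = 65 with t_r = 2 s and a = 5.096 m/s².
So v² + 20.384 v − 662.48 = 0.
Positive root: v = −a·t_r + √((a·t_r)² + 2a·d) = −10.192 + √(103.877 + 662.48) = 17.4912 m/s.
17.4912 m/s × 3.6 = 62.968 km/h.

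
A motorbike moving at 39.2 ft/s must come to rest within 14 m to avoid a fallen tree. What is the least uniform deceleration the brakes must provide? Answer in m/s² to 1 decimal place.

39.2 ft/s × 0.3048 = 11.9482 m/s.
v² = 2a·d ⇒ a = v²/(2d) = 11.9482² / (2 × 14.000) = 142.759 / 28.000 = 5.0985 m/s².

Required deceleration ≈ 5.1 m/s²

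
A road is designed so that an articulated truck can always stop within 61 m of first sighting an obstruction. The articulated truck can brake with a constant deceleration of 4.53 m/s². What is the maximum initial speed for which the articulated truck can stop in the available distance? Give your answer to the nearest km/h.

Maximum speed ≈ 85 km/h

v²/(2a) = d ⇒ v = √(2 × 4.530 × 61) = √552.66 = 23.5087 m/s.
23.5087 m/s × 3.6 = 84.631 km/h.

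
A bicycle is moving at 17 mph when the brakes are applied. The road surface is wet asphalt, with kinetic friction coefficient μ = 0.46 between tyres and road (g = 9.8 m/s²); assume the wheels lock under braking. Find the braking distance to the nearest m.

17 mph × 0.44704 = 7.5997 m/s.
a = μg = 0.46 × 9.8 = 4.508 m/s².
Braking distance = v²/(2a) = 7.5997² / (2 × 4.508) = 57.755 / 9.016 = 6.406 m.

Braking distance ≈ 6 m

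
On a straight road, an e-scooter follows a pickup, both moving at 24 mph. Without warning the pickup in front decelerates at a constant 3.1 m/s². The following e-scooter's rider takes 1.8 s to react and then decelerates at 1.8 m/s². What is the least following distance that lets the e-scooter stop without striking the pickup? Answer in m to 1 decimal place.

Minimum gap ≈ 32.7 m

24 mph × 0.44704 = 10.7290 m/s.
Leader travels v²/(2a_L) = 115.111 / 6.200 = 18.566 m before stopping.
Follower covers v·t_r = 10.7290 × 1.8 = 19.312 m while reacting, then v²/(2a_F) = 115.111 / 3.600 = 31.975 m while braking, for a total of 19.312 + 31.975 = 51.287 m.
Since a_F ≤ a_L and the follower starts braking later, the follower is never slower than the leader, so the closest approach is when both have stopped.
Minimum gap = 51.287 − 18.566 = 32.721 m.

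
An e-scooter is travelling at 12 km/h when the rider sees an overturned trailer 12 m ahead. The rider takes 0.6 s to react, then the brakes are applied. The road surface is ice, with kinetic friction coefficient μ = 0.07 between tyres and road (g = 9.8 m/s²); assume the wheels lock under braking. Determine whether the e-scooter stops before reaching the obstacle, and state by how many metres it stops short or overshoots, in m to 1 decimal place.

12 km/h ÷ 3.6 = 3.3333 m/s.
a = μg = 0.07 × 9.8 = 0.686 m/s².
Reaction distance = 3.3333 × 0.6 = 2.000 m.
Braking distance = v²/(2a) = 11.111 / 1.372 = 8.098 m.
Total stopping distance = 2.000 + 8.098 = 10.098 m, vs 12 m available — it stops with 12 − 10.098 = 1.902 m to spare.

Yes — it stops 1.9 m short of the obstacle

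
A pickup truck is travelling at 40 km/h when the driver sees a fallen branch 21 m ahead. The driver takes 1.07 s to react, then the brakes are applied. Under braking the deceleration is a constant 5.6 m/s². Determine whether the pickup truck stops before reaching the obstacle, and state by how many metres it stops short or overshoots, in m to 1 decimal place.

No — it overshoots by 1.9 m

40 km/h ÷ 3.6 = 11.1111 m/s.
Reaction distance = 11.1111 × 1.07 = 11.889 m.
Braking distance = v²/(2a) = 123.457 / 11.200 = 11.023 m.
Total stopping distance = 11.889 + 11.023 = 22.912 m, vs 21 m available — it cannot stop in time and overshoots by 22.912 − 21 = 1.912 m.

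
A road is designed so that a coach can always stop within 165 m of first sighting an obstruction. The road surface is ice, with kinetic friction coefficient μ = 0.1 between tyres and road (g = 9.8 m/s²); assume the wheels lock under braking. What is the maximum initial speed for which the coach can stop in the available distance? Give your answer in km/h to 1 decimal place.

a = μg = 0.1 × 9.8 = 0.980 m/s².
v²/(2a) = d ⇒ v = √(2 × 0.980 × 165) = √323.40 = 17.9833 m/s.
17.9833 m/s × 3.6 = 64.740 km/h.

Maximum speed ≈ 64.7 km/h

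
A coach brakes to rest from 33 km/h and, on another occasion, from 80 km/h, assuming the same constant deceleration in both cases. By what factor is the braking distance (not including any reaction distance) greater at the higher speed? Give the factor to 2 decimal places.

Braking distance d = v²/(2a), so with a fixed, d ∝ v².
Factor = (80/33)² = 2.4242² = 5.8767.

Factor ≈ 5.88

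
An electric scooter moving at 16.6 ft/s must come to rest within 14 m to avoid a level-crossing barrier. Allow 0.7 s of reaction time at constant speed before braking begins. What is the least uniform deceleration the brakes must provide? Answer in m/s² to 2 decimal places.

16.6 ft/s × 0.3048 = 5.0597 m/s.
Distance covered during reaction = 5.0597 × 0.7 = 3.542 m.
Distance available for braking: 14 − 3.542 = 10.458 m.
v² = 2a·d ⇒ a = v²/(2d) = 5.0597² / (2 × 10.458) = 25.601 / 20.916 = 1.2240 m/s².

Required deceleration ≈ 1.22 m/s²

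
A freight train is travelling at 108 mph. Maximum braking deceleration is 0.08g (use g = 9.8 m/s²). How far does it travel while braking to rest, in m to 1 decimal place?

Braking distance ≈ 1486.6 m

108 mph × 0.44704 = 48.2803 m/s.
a = 0.08 × 9.8 = 0.784 m/s².
Braking distance = v²/(2a) = 48.2803² / (2 × 0.784) = 2330.987 / 1.568 = 1486.599 m.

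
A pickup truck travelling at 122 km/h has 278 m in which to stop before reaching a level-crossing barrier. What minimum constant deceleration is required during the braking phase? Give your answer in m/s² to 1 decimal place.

Required deceleration ≈ 2.1 m/s²

122 km/h ÷ 3.6 = 33.8889 m/s.
v² = 2a·d ⇒ a = v²/(2d) = 33.8889² / (2 × 278.000) = 1148.458 / 556.000 = 2.0656 m/s².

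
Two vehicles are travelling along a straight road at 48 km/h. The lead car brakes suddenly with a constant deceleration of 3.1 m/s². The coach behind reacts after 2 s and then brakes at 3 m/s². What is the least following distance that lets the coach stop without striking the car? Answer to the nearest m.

48 km/h ÷ 3.6 = 13.3333 m/s.
Leader travels v²/(2a_L) = 177.777 / 6.200 = 28.674 m before stopping.
Follower covers v·t_r = 13.3333 × 2 = 26.667 m while reacting, then v²/(2a_F) = 177.777 / 6.000 = 29.629 m while braking, for a total of 26.667 + 29.629 = 56.296 m.
Since a_F ≤ a_L and the follower starts braking later, the follower is never slower than the leader, so the closest approach is when both have stopped.
Minimum gap = 56.296 − 28.674 = 27.622 m.

Minimum gap ≈ 28 m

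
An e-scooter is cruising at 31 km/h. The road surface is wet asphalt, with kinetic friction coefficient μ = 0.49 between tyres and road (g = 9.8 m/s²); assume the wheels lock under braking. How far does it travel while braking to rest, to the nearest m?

Braking distance ≈ 8 m

31 km/h ÷ 3.6 = 8.6111 m/s.
a = μg = 0.49 × 9.8 = 4.802 m/s².
Braking distance = v²/(2a) = 8.6111² / (2 × 4.802) = 74.151 / 9.604 = 7.721 m.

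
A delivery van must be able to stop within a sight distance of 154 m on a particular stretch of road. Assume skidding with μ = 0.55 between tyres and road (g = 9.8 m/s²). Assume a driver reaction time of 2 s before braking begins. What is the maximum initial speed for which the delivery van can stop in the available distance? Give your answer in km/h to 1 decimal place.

a = μg = 0.55 × 9.8 = 5.390 m/s².
Stopping distance: v·t_r + v²/(2a) = 154 with t_r = 2 s and a = 5.390 m/s².
So v² + 21.560 v − 1660.12 = 0.
Positive root: v = −a·t_r + √((a·t_r)² + 2a·d) = −10.780 + √(116.208 + 1660.12) = 31.3665 m/s.
31.3665 m/s × 3.6 = 112.919 km/h.

Maximum speed ≈ 112.9 km/h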